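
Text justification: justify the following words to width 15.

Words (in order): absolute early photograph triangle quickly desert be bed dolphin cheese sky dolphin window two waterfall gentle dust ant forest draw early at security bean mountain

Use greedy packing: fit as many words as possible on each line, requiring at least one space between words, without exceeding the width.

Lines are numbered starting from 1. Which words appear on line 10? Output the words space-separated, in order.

Line 1: ['absolute', 'early'] (min_width=14, slack=1)
Line 2: ['photograph'] (min_width=10, slack=5)
Line 3: ['triangle'] (min_width=8, slack=7)
Line 4: ['quickly', 'desert'] (min_width=14, slack=1)
Line 5: ['be', 'bed', 'dolphin'] (min_width=14, slack=1)
Line 6: ['cheese', 'sky'] (min_width=10, slack=5)
Line 7: ['dolphin', 'window'] (min_width=14, slack=1)
Line 8: ['two', 'waterfall'] (min_width=13, slack=2)
Line 9: ['gentle', 'dust', 'ant'] (min_width=15, slack=0)
Line 10: ['forest', 'draw'] (min_width=11, slack=4)
Line 11: ['early', 'at'] (min_width=8, slack=7)
Line 12: ['security', 'bean'] (min_width=13, slack=2)
Line 13: ['mountain'] (min_width=8, slack=7)

Answer: forest draw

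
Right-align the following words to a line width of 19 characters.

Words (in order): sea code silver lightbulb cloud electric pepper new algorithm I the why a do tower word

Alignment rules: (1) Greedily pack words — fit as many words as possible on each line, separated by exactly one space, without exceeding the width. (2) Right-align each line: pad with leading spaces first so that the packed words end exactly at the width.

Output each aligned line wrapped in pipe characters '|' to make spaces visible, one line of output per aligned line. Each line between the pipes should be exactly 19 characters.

Line 1: ['sea', 'code', 'silver'] (min_width=15, slack=4)
Line 2: ['lightbulb', 'cloud'] (min_width=15, slack=4)
Line 3: ['electric', 'pepper', 'new'] (min_width=19, slack=0)
Line 4: ['algorithm', 'I', 'the', 'why'] (min_width=19, slack=0)
Line 5: ['a', 'do', 'tower', 'word'] (min_width=15, slack=4)

Answer: |    sea code silver|
|    lightbulb cloud|
|electric pepper new|
|algorithm I the why|
|    a do tower word|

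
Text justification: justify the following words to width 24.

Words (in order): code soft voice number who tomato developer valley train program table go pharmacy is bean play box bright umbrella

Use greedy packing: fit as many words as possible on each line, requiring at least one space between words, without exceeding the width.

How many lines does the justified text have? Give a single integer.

Line 1: ['code', 'soft', 'voice', 'number'] (min_width=22, slack=2)
Line 2: ['who', 'tomato', 'developer'] (min_width=20, slack=4)
Line 3: ['valley', 'train', 'program'] (min_width=20, slack=4)
Line 4: ['table', 'go', 'pharmacy', 'is'] (min_width=20, slack=4)
Line 5: ['bean', 'play', 'box', 'bright'] (min_width=20, slack=4)
Line 6: ['umbrella'] (min_width=8, slack=16)
Total lines: 6

Answer: 6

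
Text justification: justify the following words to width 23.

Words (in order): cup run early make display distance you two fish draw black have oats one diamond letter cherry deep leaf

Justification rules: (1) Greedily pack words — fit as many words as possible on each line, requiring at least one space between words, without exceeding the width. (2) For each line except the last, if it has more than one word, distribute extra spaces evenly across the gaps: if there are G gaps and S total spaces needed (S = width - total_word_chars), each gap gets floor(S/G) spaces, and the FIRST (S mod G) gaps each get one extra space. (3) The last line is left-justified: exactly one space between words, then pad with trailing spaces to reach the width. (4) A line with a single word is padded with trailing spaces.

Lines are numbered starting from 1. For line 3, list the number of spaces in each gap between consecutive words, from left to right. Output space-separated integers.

Line 1: ['cup', 'run', 'early', 'make'] (min_width=18, slack=5)
Line 2: ['display', 'distance', 'you'] (min_width=20, slack=3)
Line 3: ['two', 'fish', 'draw', 'black'] (min_width=19, slack=4)
Line 4: ['have', 'oats', 'one', 'diamond'] (min_width=21, slack=2)
Line 5: ['letter', 'cherry', 'deep', 'leaf'] (min_width=23, slack=0)

Answer: 3 2 2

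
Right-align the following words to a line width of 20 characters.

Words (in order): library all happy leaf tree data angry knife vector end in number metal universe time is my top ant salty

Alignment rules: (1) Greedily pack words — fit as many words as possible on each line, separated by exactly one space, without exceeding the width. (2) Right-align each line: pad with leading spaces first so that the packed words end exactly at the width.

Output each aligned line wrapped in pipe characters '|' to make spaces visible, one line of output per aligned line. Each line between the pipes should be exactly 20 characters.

Line 1: ['library', 'all', 'happy'] (min_width=17, slack=3)
Line 2: ['leaf', 'tree', 'data', 'angry'] (min_width=20, slack=0)
Line 3: ['knife', 'vector', 'end', 'in'] (min_width=19, slack=1)
Line 4: ['number', 'metal'] (min_width=12, slack=8)
Line 5: ['universe', 'time', 'is', 'my'] (min_width=19, slack=1)
Line 6: ['top', 'ant', 'salty'] (min_width=13, slack=7)

Answer: |   library all happy|
|leaf tree data angry|
| knife vector end in|
|        number metal|
| universe time is my|
|       top ant salty|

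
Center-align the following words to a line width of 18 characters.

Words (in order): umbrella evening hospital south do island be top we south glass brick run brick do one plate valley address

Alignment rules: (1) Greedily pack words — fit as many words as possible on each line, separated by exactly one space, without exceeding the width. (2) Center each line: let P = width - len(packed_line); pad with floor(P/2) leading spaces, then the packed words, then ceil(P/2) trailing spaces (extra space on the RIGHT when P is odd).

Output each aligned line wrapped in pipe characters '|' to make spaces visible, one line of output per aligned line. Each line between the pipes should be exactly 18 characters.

Answer: | umbrella evening |
|hospital south do |
| island be top we |
|south glass brick |
| run brick do one |
|   plate valley   |
|     address      |

Derivation:
Line 1: ['umbrella', 'evening'] (min_width=16, slack=2)
Line 2: ['hospital', 'south', 'do'] (min_width=17, slack=1)
Line 3: ['island', 'be', 'top', 'we'] (min_width=16, slack=2)
Line 4: ['south', 'glass', 'brick'] (min_width=17, slack=1)
Line 5: ['run', 'brick', 'do', 'one'] (min_width=16, slack=2)
Line 6: ['plate', 'valley'] (min_width=12, slack=6)
Line 7: ['address'] (min_width=7, slack=11)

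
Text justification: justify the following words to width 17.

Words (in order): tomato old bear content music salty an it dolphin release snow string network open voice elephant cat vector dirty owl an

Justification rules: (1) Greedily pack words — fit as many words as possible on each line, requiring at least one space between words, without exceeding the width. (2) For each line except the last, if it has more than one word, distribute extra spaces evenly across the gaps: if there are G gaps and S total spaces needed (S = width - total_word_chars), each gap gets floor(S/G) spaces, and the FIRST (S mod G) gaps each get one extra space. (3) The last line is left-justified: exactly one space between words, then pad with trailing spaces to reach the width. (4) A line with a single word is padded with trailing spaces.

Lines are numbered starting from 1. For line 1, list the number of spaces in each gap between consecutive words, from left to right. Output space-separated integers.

Answer: 2 2

Derivation:
Line 1: ['tomato', 'old', 'bear'] (min_width=15, slack=2)
Line 2: ['content', 'music'] (min_width=13, slack=4)
Line 3: ['salty', 'an', 'it'] (min_width=11, slack=6)
Line 4: ['dolphin', 'release'] (min_width=15, slack=2)
Line 5: ['snow', 'string'] (min_width=11, slack=6)
Line 6: ['network', 'open'] (min_width=12, slack=5)
Line 7: ['voice', 'elephant'] (min_width=14, slack=3)
Line 8: ['cat', 'vector', 'dirty'] (min_width=16, slack=1)
Line 9: ['owl', 'an'] (min_width=6, slack=11)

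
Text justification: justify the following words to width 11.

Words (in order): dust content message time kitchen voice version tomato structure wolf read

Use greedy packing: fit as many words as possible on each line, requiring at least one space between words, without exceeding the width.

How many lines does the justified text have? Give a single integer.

Line 1: ['dust'] (min_width=4, slack=7)
Line 2: ['content'] (min_width=7, slack=4)
Line 3: ['message'] (min_width=7, slack=4)
Line 4: ['time'] (min_width=4, slack=7)
Line 5: ['kitchen'] (min_width=7, slack=4)
Line 6: ['voice'] (min_width=5, slack=6)
Line 7: ['version'] (min_width=7, slack=4)
Line 8: ['tomato'] (min_width=6, slack=5)
Line 9: ['structure'] (min_width=9, slack=2)
Line 10: ['wolf', 'read'] (min_width=9, slack=2)
Total lines: 10

Answer: 10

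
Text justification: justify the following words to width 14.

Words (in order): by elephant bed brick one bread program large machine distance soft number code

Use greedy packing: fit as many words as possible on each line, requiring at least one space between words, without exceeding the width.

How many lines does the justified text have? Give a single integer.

Line 1: ['by', 'elephant'] (min_width=11, slack=3)
Line 2: ['bed', 'brick', 'one'] (min_width=13, slack=1)
Line 3: ['bread', 'program'] (min_width=13, slack=1)
Line 4: ['large', 'machine'] (min_width=13, slack=1)
Line 5: ['distance', 'soft'] (min_width=13, slack=1)
Line 6: ['number', 'code'] (min_width=11, slack=3)
Total lines: 6

Answer: 6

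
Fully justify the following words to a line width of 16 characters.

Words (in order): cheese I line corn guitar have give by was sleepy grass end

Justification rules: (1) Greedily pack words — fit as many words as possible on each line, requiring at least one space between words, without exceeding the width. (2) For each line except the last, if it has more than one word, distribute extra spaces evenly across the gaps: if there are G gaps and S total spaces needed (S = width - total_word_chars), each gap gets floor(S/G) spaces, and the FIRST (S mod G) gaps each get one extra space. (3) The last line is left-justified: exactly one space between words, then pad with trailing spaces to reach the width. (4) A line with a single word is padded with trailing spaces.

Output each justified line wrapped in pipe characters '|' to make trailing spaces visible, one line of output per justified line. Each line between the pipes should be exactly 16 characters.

Answer: |cheese   I  line|
|corn guitar have|
|give    by   was|
|sleepy grass end|

Derivation:
Line 1: ['cheese', 'I', 'line'] (min_width=13, slack=3)
Line 2: ['corn', 'guitar', 'have'] (min_width=16, slack=0)
Line 3: ['give', 'by', 'was'] (min_width=11, slack=5)
Line 4: ['sleepy', 'grass', 'end'] (min_width=16, slack=0)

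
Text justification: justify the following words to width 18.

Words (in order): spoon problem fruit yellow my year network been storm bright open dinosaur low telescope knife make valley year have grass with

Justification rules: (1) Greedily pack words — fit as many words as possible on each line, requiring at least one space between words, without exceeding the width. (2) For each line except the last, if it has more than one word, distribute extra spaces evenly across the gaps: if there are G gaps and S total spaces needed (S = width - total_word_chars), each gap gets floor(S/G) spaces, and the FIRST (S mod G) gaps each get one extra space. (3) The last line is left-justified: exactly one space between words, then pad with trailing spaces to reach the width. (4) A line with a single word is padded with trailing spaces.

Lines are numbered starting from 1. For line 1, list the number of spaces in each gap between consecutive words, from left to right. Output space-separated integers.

Line 1: ['spoon', 'problem'] (min_width=13, slack=5)
Line 2: ['fruit', 'yellow', 'my'] (min_width=15, slack=3)
Line 3: ['year', 'network', 'been'] (min_width=17, slack=1)
Line 4: ['storm', 'bright', 'open'] (min_width=17, slack=1)
Line 5: ['dinosaur', 'low'] (min_width=12, slack=6)
Line 6: ['telescope', 'knife'] (min_width=15, slack=3)
Line 7: ['make', 'valley', 'year'] (min_width=16, slack=2)
Line 8: ['have', 'grass', 'with'] (min_width=15, slack=3)

Answer: 6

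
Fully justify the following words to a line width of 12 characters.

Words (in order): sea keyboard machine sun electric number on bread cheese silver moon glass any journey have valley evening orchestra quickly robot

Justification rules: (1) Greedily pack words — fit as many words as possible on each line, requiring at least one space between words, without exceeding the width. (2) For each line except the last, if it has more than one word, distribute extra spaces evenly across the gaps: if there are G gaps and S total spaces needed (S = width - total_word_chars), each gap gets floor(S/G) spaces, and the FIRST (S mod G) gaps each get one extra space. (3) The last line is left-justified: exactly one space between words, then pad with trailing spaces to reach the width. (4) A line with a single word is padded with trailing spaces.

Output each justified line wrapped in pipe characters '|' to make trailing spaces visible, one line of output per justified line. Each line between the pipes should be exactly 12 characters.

Answer: |sea keyboard|
|machine  sun|
|electric    |
|number    on|
|bread cheese|
|silver  moon|
|glass    any|
|journey have|
|valley      |
|evening     |
|orchestra   |
|quickly     |
|robot       |

Derivation:
Line 1: ['sea', 'keyboard'] (min_width=12, slack=0)
Line 2: ['machine', 'sun'] (min_width=11, slack=1)
Line 3: ['electric'] (min_width=8, slack=4)
Line 4: ['number', 'on'] (min_width=9, slack=3)
Line 5: ['bread', 'cheese'] (min_width=12, slack=0)
Line 6: ['silver', 'moon'] (min_width=11, slack=1)
Line 7: ['glass', 'any'] (min_width=9, slack=3)
Line 8: ['journey', 'have'] (min_width=12, slack=0)
Line 9: ['valley'] (min_width=6, slack=6)
Line 10: ['evening'] (min_width=7, slack=5)
Line 11: ['orchestra'] (min_width=9, slack=3)
Line 12: ['quickly'] (min_width=7, slack=5)
Line 13: ['robot'] (min_width=5, slack=7)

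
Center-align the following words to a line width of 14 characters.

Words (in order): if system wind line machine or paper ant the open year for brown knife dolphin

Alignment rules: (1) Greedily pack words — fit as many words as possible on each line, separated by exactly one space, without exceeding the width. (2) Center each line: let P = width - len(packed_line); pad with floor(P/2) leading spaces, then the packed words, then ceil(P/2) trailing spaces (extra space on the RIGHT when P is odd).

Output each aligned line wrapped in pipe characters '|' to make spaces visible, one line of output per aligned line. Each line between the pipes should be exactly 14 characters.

Line 1: ['if', 'system', 'wind'] (min_width=14, slack=0)
Line 2: ['line', 'machine'] (min_width=12, slack=2)
Line 3: ['or', 'paper', 'ant'] (min_width=12, slack=2)
Line 4: ['the', 'open', 'year'] (min_width=13, slack=1)
Line 5: ['for', 'brown'] (min_width=9, slack=5)
Line 6: ['knife', 'dolphin'] (min_width=13, slack=1)

Answer: |if system wind|
| line machine |
| or paper ant |
|the open year |
|  for brown   |
|knife dolphin |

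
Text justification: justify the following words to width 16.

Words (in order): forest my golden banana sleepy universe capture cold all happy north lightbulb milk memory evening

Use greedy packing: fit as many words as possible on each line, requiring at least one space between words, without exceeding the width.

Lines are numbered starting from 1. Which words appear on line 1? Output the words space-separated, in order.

Line 1: ['forest', 'my', 'golden'] (min_width=16, slack=0)
Line 2: ['banana', 'sleepy'] (min_width=13, slack=3)
Line 3: ['universe', 'capture'] (min_width=16, slack=0)
Line 4: ['cold', 'all', 'happy'] (min_width=14, slack=2)
Line 5: ['north', 'lightbulb'] (min_width=15, slack=1)
Line 6: ['milk', 'memory'] (min_width=11, slack=5)
Line 7: ['evening'] (min_width=7, slack=9)

Answer: forest my golden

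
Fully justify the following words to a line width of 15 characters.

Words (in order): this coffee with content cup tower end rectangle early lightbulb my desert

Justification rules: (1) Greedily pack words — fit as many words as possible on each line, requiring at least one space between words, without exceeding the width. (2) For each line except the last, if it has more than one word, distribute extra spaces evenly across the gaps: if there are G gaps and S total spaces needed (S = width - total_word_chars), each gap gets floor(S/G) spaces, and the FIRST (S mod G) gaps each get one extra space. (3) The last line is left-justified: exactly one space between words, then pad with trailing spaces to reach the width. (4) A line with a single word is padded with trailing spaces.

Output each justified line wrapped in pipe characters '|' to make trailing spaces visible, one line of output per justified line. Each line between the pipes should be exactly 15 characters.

Answer: |this     coffee|
|with    content|
|cup  tower  end|
|rectangle early|
|lightbulb    my|
|desert         |

Derivation:
Line 1: ['this', 'coffee'] (min_width=11, slack=4)
Line 2: ['with', 'content'] (min_width=12, slack=3)
Line 3: ['cup', 'tower', 'end'] (min_width=13, slack=2)
Line 4: ['rectangle', 'early'] (min_width=15, slack=0)
Line 5: ['lightbulb', 'my'] (min_width=12, slack=3)
Line 6: ['desert'] (min_width=6, slack=9)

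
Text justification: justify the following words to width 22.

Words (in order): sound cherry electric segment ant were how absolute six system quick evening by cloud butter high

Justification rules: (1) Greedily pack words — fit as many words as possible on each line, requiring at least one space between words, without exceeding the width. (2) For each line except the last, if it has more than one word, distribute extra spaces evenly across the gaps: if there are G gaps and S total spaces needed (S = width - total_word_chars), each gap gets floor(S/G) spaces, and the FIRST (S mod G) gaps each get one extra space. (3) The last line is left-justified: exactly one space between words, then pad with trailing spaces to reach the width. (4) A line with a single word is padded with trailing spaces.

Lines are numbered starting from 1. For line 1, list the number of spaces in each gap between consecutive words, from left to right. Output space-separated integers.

Line 1: ['sound', 'cherry', 'electric'] (min_width=21, slack=1)
Line 2: ['segment', 'ant', 'were', 'how'] (min_width=20, slack=2)
Line 3: ['absolute', 'six', 'system'] (min_width=19, slack=3)
Line 4: ['quick', 'evening', 'by', 'cloud'] (min_width=22, slack=0)
Line 5: ['butter', 'high'] (min_width=11, slack=11)

Answer: 2 1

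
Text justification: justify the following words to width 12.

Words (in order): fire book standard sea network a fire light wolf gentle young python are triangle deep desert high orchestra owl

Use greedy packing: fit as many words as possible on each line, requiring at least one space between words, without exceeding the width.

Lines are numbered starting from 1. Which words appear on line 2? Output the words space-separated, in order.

Answer: standard sea

Derivation:
Line 1: ['fire', 'book'] (min_width=9, slack=3)
Line 2: ['standard', 'sea'] (min_width=12, slack=0)
Line 3: ['network', 'a'] (min_width=9, slack=3)
Line 4: ['fire', 'light'] (min_width=10, slack=2)
Line 5: ['wolf', 'gentle'] (min_width=11, slack=1)
Line 6: ['young', 'python'] (min_width=12, slack=0)
Line 7: ['are', 'triangle'] (min_width=12, slack=0)
Line 8: ['deep', 'desert'] (min_width=11, slack=1)
Line 9: ['high'] (min_width=4, slack=8)
Line 10: ['orchestra'] (min_width=9, slack=3)
Line 11: ['owl'] (min_width=3, slack=9)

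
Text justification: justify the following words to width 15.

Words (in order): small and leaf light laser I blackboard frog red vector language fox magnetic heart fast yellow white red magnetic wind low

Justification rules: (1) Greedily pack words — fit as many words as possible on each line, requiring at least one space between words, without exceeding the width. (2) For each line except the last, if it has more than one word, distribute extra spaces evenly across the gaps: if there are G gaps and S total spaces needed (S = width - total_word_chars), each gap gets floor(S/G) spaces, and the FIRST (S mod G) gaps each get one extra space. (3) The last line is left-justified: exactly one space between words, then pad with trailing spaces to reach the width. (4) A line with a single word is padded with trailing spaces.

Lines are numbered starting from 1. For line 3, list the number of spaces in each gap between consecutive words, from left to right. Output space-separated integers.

Answer: 1

Derivation:
Line 1: ['small', 'and', 'leaf'] (min_width=14, slack=1)
Line 2: ['light', 'laser', 'I'] (min_width=13, slack=2)
Line 3: ['blackboard', 'frog'] (min_width=15, slack=0)
Line 4: ['red', 'vector'] (min_width=10, slack=5)
Line 5: ['language', 'fox'] (min_width=12, slack=3)
Line 6: ['magnetic', 'heart'] (min_width=14, slack=1)
Line 7: ['fast', 'yellow'] (min_width=11, slack=4)
Line 8: ['white', 'red'] (min_width=9, slack=6)
Line 9: ['magnetic', 'wind'] (min_width=13, slack=2)
Line 10: ['low'] (min_width=3, slack=12)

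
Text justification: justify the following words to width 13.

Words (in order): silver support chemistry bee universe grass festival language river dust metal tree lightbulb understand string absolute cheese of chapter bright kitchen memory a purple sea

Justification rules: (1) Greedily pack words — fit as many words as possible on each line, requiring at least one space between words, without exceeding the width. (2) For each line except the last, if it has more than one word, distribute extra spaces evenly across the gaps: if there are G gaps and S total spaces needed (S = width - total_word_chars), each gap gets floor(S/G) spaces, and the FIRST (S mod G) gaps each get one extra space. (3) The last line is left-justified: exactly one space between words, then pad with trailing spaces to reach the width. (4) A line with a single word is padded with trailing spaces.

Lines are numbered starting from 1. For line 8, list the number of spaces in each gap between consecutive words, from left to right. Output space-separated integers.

Answer: 4

Derivation:
Line 1: ['silver'] (min_width=6, slack=7)
Line 2: ['support'] (min_width=7, slack=6)
Line 3: ['chemistry', 'bee'] (min_width=13, slack=0)
Line 4: ['universe'] (min_width=8, slack=5)
Line 5: ['grass'] (min_width=5, slack=8)
Line 6: ['festival'] (min_width=8, slack=5)
Line 7: ['language'] (min_width=8, slack=5)
Line 8: ['river', 'dust'] (min_width=10, slack=3)
Line 9: ['metal', 'tree'] (min_width=10, slack=3)
Line 10: ['lightbulb'] (min_width=9, slack=4)
Line 11: ['understand'] (min_width=10, slack=3)
Line 12: ['string'] (min_width=6, slack=7)
Line 13: ['absolute'] (min_width=8, slack=5)
Line 14: ['cheese', 'of'] (min_width=9, slack=4)
Line 15: ['chapter'] (min_width=7, slack=6)
Line 16: ['bright'] (min_width=6, slack=7)
Line 17: ['kitchen'] (min_width=7, slack=6)
Line 18: ['memory', 'a'] (min_width=8, slack=5)
Line 19: ['purple', 'sea'] (min_width=10, slack=3)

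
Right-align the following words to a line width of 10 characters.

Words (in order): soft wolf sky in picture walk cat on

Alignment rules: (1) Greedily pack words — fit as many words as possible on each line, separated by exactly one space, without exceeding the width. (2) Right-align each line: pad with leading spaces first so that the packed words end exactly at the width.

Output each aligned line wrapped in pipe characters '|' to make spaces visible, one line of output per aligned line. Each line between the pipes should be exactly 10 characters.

Line 1: ['soft', 'wolf'] (min_width=9, slack=1)
Line 2: ['sky', 'in'] (min_width=6, slack=4)
Line 3: ['picture'] (min_width=7, slack=3)
Line 4: ['walk', 'cat'] (min_width=8, slack=2)
Line 5: ['on'] (min_width=2, slack=8)

Answer: | soft wolf|
|    sky in|
|   picture|
|  walk cat|
|        on|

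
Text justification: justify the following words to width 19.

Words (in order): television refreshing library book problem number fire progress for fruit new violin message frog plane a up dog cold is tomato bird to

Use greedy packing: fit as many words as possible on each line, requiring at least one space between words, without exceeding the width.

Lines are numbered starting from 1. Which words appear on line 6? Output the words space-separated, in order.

Line 1: ['television'] (min_width=10, slack=9)
Line 2: ['refreshing', 'library'] (min_width=18, slack=1)
Line 3: ['book', 'problem', 'number'] (min_width=19, slack=0)
Line 4: ['fire', 'progress', 'for'] (min_width=17, slack=2)
Line 5: ['fruit', 'new', 'violin'] (min_width=16, slack=3)
Line 6: ['message', 'frog', 'plane'] (min_width=18, slack=1)
Line 7: ['a', 'up', 'dog', 'cold', 'is'] (min_width=16, slack=3)
Line 8: ['tomato', 'bird', 'to'] (min_width=14, slack=5)

Answer: message frog plane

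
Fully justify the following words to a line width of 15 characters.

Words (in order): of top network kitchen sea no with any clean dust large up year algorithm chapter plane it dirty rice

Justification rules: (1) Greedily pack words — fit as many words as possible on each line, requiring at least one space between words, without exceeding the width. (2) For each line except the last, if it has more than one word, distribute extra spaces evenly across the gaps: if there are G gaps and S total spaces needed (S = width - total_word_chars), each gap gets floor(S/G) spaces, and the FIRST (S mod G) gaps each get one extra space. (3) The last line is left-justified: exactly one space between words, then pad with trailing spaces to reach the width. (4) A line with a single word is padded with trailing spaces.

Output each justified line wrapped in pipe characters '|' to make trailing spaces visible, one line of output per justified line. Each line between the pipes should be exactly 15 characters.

Line 1: ['of', 'top', 'network'] (min_width=14, slack=1)
Line 2: ['kitchen', 'sea', 'no'] (min_width=14, slack=1)
Line 3: ['with', 'any', 'clean'] (min_width=14, slack=1)
Line 4: ['dust', 'large', 'up'] (min_width=13, slack=2)
Line 5: ['year', 'algorithm'] (min_width=14, slack=1)
Line 6: ['chapter', 'plane'] (min_width=13, slack=2)
Line 7: ['it', 'dirty', 'rice'] (min_width=13, slack=2)

Answer: |of  top network|
|kitchen  sea no|
|with  any clean|
|dust  large  up|
|year  algorithm|
|chapter   plane|
|it dirty rice  |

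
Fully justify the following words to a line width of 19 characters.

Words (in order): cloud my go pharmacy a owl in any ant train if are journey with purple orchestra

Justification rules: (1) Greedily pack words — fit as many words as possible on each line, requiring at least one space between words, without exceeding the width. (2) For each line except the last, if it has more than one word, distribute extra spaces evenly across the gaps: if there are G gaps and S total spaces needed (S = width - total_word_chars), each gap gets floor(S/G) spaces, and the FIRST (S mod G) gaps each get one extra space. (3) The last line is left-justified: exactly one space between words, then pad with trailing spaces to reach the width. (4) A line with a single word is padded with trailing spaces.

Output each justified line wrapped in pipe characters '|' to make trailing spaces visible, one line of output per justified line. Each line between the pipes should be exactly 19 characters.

Line 1: ['cloud', 'my', 'go'] (min_width=11, slack=8)
Line 2: ['pharmacy', 'a', 'owl', 'in'] (min_width=17, slack=2)
Line 3: ['any', 'ant', 'train', 'if'] (min_width=16, slack=3)
Line 4: ['are', 'journey', 'with'] (min_width=16, slack=3)
Line 5: ['purple', 'orchestra'] (min_width=16, slack=3)

Answer: |cloud     my     go|
|pharmacy  a  owl in|
|any  ant  train  if|
|are   journey  with|
|purple orchestra   |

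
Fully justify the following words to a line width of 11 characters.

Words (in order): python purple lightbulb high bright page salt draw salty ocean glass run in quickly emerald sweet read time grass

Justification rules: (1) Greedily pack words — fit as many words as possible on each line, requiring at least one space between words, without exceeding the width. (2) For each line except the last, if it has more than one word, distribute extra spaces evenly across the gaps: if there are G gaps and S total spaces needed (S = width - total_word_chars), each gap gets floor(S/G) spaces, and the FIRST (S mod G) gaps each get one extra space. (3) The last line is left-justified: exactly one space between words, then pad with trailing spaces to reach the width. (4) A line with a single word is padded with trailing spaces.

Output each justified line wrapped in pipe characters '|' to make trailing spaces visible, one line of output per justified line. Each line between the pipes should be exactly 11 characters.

Line 1: ['python'] (min_width=6, slack=5)
Line 2: ['purple'] (min_width=6, slack=5)
Line 3: ['lightbulb'] (min_width=9, slack=2)
Line 4: ['high', 'bright'] (min_width=11, slack=0)
Line 5: ['page', 'salt'] (min_width=9, slack=2)
Line 6: ['draw', 'salty'] (min_width=10, slack=1)
Line 7: ['ocean', 'glass'] (min_width=11, slack=0)
Line 8: ['run', 'in'] (min_width=6, slack=5)
Line 9: ['quickly'] (min_width=7, slack=4)
Line 10: ['emerald'] (min_width=7, slack=4)
Line 11: ['sweet', 'read'] (min_width=10, slack=1)
Line 12: ['time', 'grass'] (min_width=10, slack=1)

Answer: |python     |
|purple     |
|lightbulb  |
|high bright|
|page   salt|
|draw  salty|
|ocean glass|
|run      in|
|quickly    |
|emerald    |
|sweet  read|
|time grass |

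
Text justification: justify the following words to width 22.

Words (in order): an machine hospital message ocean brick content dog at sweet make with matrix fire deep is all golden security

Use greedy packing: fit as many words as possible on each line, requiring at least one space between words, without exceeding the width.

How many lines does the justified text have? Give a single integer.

Answer: 6

Derivation:
Line 1: ['an', 'machine', 'hospital'] (min_width=19, slack=3)
Line 2: ['message', 'ocean', 'brick'] (min_width=19, slack=3)
Line 3: ['content', 'dog', 'at', 'sweet'] (min_width=20, slack=2)
Line 4: ['make', 'with', 'matrix', 'fire'] (min_width=21, slack=1)
Line 5: ['deep', 'is', 'all', 'golden'] (min_width=18, slack=4)
Line 6: ['security'] (min_width=8, slack=14)
Total lines: 6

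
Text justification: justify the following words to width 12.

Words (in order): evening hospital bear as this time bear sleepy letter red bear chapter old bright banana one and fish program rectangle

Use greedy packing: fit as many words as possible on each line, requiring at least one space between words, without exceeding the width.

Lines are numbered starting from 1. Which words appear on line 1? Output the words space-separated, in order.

Line 1: ['evening'] (min_width=7, slack=5)
Line 2: ['hospital'] (min_width=8, slack=4)
Line 3: ['bear', 'as', 'this'] (min_width=12, slack=0)
Line 4: ['time', 'bear'] (min_width=9, slack=3)
Line 5: ['sleepy'] (min_width=6, slack=6)
Line 6: ['letter', 'red'] (min_width=10, slack=2)
Line 7: ['bear', 'chapter'] (min_width=12, slack=0)
Line 8: ['old', 'bright'] (min_width=10, slack=2)
Line 9: ['banana', 'one'] (min_width=10, slack=2)
Line 10: ['and', 'fish'] (min_width=8, slack=4)
Line 11: ['program'] (min_width=7, slack=5)
Line 12: ['rectangle'] (min_width=9, slack=3)

Answer: evening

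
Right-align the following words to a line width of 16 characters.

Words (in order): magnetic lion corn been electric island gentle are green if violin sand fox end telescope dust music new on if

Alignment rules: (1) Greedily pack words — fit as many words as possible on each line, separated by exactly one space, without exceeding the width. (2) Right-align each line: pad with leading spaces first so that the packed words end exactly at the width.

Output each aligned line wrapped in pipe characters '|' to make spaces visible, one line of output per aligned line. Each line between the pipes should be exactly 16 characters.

Answer: |   magnetic lion|
|       corn been|
| electric island|
|gentle are green|
|  if violin sand|
|         fox end|
|  telescope dust|
| music new on if|

Derivation:
Line 1: ['magnetic', 'lion'] (min_width=13, slack=3)
Line 2: ['corn', 'been'] (min_width=9, slack=7)
Line 3: ['electric', 'island'] (min_width=15, slack=1)
Line 4: ['gentle', 'are', 'green'] (min_width=16, slack=0)
Line 5: ['if', 'violin', 'sand'] (min_width=14, slack=2)
Line 6: ['fox', 'end'] (min_width=7, slack=9)
Line 7: ['telescope', 'dust'] (min_width=14, slack=2)
Line 8: ['music', 'new', 'on', 'if'] (min_width=15, slack=1)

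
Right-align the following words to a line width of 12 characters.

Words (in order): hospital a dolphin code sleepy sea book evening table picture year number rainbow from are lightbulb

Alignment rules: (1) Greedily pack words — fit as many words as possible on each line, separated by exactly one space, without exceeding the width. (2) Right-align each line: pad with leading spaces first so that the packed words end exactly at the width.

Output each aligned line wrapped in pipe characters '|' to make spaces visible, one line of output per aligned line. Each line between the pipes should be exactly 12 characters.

Line 1: ['hospital', 'a'] (min_width=10, slack=2)
Line 2: ['dolphin', 'code'] (min_width=12, slack=0)
Line 3: ['sleepy', 'sea'] (min_width=10, slack=2)
Line 4: ['book', 'evening'] (min_width=12, slack=0)
Line 5: ['table'] (min_width=5, slack=7)
Line 6: ['picture', 'year'] (min_width=12, slack=0)
Line 7: ['number'] (min_width=6, slack=6)
Line 8: ['rainbow', 'from'] (min_width=12, slack=0)
Line 9: ['are'] (min_width=3, slack=9)
Line 10: ['lightbulb'] (min_width=9, slack=3)

Answer: |  hospital a|
|dolphin code|
|  sleepy sea|
|book evening|
|       table|
|picture year|
|      number|
|rainbow from|
|         are|
|   lightbulb|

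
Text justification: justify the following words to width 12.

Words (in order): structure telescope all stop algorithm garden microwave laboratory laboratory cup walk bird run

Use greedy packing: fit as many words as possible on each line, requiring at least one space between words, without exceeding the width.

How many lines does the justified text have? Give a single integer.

Answer: 10

Derivation:
Line 1: ['structure'] (min_width=9, slack=3)
Line 2: ['telescope'] (min_width=9, slack=3)
Line 3: ['all', 'stop'] (min_width=8, slack=4)
Line 4: ['algorithm'] (min_width=9, slack=3)
Line 5: ['garden'] (min_width=6, slack=6)
Line 6: ['microwave'] (min_width=9, slack=3)
Line 7: ['laboratory'] (min_width=10, slack=2)
Line 8: ['laboratory'] (min_width=10, slack=2)
Line 9: ['cup', 'walk'] (min_width=8, slack=4)
Line 10: ['bird', 'run'] (min_width=8, slack=4)
Total lines: 10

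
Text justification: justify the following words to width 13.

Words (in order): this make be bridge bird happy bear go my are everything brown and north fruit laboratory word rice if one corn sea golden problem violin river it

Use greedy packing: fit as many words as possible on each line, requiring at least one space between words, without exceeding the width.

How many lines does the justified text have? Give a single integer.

Answer: 14

Derivation:
Line 1: ['this', 'make', 'be'] (min_width=12, slack=1)
Line 2: ['bridge', 'bird'] (min_width=11, slack=2)
Line 3: ['happy', 'bear', 'go'] (min_width=13, slack=0)
Line 4: ['my', 'are'] (min_width=6, slack=7)
Line 5: ['everything'] (min_width=10, slack=3)
Line 6: ['brown', 'and'] (min_width=9, slack=4)
Line 7: ['north', 'fruit'] (min_width=11, slack=2)
Line 8: ['laboratory'] (min_width=10, slack=3)
Line 9: ['word', 'rice', 'if'] (min_width=12, slack=1)
Line 10: ['one', 'corn', 'sea'] (min_width=12, slack=1)
Line 11: ['golden'] (min_width=6, slack=7)
Line 12: ['problem'] (min_width=7, slack=6)
Line 13: ['violin', 'river'] (min_width=12, slack=1)
Line 14: ['it'] (min_width=2, slack=11)
Total lines: 14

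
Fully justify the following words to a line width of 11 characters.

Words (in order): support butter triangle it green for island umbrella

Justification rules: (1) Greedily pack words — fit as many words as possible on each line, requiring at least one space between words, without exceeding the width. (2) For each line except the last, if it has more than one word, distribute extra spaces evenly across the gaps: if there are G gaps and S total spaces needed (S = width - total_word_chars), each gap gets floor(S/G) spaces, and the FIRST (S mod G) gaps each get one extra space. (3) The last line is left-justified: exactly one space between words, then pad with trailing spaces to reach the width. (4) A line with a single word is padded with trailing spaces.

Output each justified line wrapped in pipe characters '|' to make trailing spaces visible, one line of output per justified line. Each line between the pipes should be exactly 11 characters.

Line 1: ['support'] (min_width=7, slack=4)
Line 2: ['butter'] (min_width=6, slack=5)
Line 3: ['triangle', 'it'] (min_width=11, slack=0)
Line 4: ['green', 'for'] (min_width=9, slack=2)
Line 5: ['island'] (min_width=6, slack=5)
Line 6: ['umbrella'] (min_width=8, slack=3)

Answer: |support    |
|butter     |
|triangle it|
|green   for|
|island     |
|umbrella   |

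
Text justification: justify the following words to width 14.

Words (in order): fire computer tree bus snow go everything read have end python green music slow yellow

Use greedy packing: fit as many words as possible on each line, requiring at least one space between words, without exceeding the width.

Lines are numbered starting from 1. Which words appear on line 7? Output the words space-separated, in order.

Line 1: ['fire', 'computer'] (min_width=13, slack=1)
Line 2: ['tree', 'bus', 'snow'] (min_width=13, slack=1)
Line 3: ['go', 'everything'] (min_width=13, slack=1)
Line 4: ['read', 'have', 'end'] (min_width=13, slack=1)
Line 5: ['python', 'green'] (min_width=12, slack=2)
Line 6: ['music', 'slow'] (min_width=10, slack=4)
Line 7: ['yellow'] (min_width=6, slack=8)

Answer: yellow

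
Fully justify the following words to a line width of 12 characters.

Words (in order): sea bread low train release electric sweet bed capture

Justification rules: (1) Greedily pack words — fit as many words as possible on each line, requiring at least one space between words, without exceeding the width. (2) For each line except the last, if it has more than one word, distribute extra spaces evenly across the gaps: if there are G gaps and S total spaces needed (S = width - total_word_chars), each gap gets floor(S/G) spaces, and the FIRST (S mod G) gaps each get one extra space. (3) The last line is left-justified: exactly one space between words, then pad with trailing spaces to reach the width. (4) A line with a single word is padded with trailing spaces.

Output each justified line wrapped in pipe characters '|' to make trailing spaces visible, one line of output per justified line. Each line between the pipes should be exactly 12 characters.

Line 1: ['sea', 'bread'] (min_width=9, slack=3)
Line 2: ['low', 'train'] (min_width=9, slack=3)
Line 3: ['release'] (min_width=7, slack=5)
Line 4: ['electric'] (min_width=8, slack=4)
Line 5: ['sweet', 'bed'] (min_width=9, slack=3)
Line 6: ['capture'] (min_width=7, slack=5)

Answer: |sea    bread|
|low    train|
|release     |
|electric    |
|sweet    bed|
|capture     |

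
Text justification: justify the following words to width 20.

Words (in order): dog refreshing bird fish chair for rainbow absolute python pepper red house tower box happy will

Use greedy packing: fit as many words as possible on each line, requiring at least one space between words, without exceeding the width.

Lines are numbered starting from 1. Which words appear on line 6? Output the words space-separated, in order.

Line 1: ['dog', 'refreshing', 'bird'] (min_width=19, slack=1)
Line 2: ['fish', 'chair', 'for'] (min_width=14, slack=6)
Line 3: ['rainbow', 'absolute'] (min_width=16, slack=4)
Line 4: ['python', 'pepper', 'red'] (min_width=17, slack=3)
Line 5: ['house', 'tower', 'box'] (min_width=15, slack=5)
Line 6: ['happy', 'will'] (min_width=10, slack=10)

Answer: happy will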